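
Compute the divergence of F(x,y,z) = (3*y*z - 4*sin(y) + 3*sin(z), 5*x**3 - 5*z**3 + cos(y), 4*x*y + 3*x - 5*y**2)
-sin(y)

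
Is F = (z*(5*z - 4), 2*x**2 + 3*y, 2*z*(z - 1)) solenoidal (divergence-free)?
No, ∇·F = 4*z + 1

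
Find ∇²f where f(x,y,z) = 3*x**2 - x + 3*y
6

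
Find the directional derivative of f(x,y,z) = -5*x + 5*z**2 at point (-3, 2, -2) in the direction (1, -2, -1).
5*sqrt(6)/2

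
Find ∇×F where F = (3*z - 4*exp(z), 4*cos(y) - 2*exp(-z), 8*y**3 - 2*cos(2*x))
(24*y**2 - 2*exp(-z), -4*exp(z) - 4*sin(2*x) + 3, 0)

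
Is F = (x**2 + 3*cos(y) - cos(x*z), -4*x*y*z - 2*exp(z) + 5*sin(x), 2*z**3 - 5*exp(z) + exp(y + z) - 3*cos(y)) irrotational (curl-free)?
No, ∇×F = (4*x*y + 2*exp(z) + exp(y + z) + 3*sin(y), x*sin(x*z), -4*y*z + 3*sin(y) + 5*cos(x))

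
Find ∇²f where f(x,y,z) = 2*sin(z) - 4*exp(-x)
-2*sin(z) - 4*exp(-x)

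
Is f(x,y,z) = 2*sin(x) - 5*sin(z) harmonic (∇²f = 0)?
No, ∇²f = -2*sin(x) + 5*sin(z)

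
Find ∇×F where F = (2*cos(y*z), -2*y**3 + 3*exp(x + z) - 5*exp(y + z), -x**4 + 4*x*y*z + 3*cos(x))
(4*x*z - 3*exp(x + z) + 5*exp(y + z), 4*x**3 - 4*y*z - 2*y*sin(y*z) + 3*sin(x), 2*z*sin(y*z) + 3*exp(x + z))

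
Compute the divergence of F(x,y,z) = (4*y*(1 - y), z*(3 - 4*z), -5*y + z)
1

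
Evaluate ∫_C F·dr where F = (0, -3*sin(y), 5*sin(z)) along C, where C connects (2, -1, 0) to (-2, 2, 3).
-3*cos(1) + 3*cos(2) - 5*cos(3) + 5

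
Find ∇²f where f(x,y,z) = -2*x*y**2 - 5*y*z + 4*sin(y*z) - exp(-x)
(-4*(x + y**2*sin(y*z) + z**2*sin(y*z))*exp(x) - 1)*exp(-x)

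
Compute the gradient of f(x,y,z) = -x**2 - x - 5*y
(-2*x - 1, -5, 0)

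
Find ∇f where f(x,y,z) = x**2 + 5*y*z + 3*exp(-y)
(2*x, 5*z - 3*exp(-y), 5*y)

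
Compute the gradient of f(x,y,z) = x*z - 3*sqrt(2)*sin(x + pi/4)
(z - 3*sqrt(2)*cos(x + pi/4), 0, x)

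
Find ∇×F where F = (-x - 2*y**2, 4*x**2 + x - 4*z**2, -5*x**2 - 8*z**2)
(8*z, 10*x, 8*x + 4*y + 1)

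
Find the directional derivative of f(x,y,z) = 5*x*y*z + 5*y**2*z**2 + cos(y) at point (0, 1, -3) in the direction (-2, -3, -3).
3*sqrt(22)*(-50 + sin(1))/22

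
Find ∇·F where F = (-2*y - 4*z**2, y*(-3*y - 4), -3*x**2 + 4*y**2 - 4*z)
-6*y - 8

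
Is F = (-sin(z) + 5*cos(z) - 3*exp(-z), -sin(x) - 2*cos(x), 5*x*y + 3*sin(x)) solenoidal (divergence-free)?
Yes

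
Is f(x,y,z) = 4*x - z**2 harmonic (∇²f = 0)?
No, ∇²f = -2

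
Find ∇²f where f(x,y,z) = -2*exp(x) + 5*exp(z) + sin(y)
-2*exp(x) + 5*exp(z) - sin(y)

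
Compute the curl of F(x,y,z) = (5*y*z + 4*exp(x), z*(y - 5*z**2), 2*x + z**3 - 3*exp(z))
(-y + 15*z**2, 5*y - 2, -5*z)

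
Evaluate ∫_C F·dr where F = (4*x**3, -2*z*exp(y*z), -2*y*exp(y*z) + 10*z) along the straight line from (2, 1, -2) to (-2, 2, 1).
-15 - 4*sinh(2)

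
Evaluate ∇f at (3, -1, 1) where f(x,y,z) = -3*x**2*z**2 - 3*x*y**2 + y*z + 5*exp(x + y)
(-21 + 5*exp(2), 19 + 5*exp(2), -55)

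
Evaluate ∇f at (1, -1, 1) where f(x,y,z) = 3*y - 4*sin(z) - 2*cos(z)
(0, 3, -4*cos(1) + 2*sin(1))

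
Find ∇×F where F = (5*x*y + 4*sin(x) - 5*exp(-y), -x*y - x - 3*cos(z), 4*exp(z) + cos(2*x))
(-3*sin(z), 2*sin(2*x), -5*x - y - 1 - 5*exp(-y))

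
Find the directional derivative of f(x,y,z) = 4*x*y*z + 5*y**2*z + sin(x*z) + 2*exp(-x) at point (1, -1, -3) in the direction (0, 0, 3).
cos(3) + 1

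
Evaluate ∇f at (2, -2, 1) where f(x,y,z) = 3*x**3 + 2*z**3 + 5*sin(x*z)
(5*cos(2) + 36, 0, 10*cos(2) + 6)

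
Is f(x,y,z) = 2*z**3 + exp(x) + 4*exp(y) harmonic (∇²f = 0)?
No, ∇²f = 12*z + exp(x) + 4*exp(y)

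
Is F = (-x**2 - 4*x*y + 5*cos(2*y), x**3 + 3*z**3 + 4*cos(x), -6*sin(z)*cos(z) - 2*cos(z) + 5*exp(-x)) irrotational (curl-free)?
No, ∇×F = (-9*z**2, 5*exp(-x), 3*x**2 + 4*x - 4*sin(x) + 10*sin(2*y))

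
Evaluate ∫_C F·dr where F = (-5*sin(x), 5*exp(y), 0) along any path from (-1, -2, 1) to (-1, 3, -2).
-(5 - 5*exp(5))*exp(-2)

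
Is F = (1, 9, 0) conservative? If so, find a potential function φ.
Yes, F is conservative. φ = x + 9*y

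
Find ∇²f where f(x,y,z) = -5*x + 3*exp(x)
3*exp(x)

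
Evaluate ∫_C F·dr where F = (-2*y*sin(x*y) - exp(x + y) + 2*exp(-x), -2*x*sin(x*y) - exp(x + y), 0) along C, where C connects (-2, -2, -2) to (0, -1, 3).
(-exp(3) + 1 + 2*(-cos(4) + exp(2))*exp(4))*exp(-4)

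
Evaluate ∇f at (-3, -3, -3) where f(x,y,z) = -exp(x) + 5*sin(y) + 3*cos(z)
(-exp(-3), 5*cos(3), 3*sin(3))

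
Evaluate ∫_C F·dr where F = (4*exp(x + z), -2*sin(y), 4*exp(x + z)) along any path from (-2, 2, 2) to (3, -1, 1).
-4 - 2*cos(2) + 2*cos(1) + 4*exp(4)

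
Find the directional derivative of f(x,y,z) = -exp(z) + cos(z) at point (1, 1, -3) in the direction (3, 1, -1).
sqrt(11)*(-exp(3)*sin(3) + 1)*exp(-3)/11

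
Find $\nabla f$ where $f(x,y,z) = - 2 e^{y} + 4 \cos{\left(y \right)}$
(0, -2*exp(y) - 4*sin(y), 0)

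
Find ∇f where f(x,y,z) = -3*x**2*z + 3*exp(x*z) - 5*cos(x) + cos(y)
(-6*x*z + 3*z*exp(x*z) + 5*sin(x), -sin(y), 3*x*(-x + exp(x*z)))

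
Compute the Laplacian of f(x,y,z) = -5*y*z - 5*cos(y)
5*cos(y)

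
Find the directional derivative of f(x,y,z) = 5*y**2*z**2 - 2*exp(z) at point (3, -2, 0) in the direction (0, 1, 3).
-3*sqrt(10)/5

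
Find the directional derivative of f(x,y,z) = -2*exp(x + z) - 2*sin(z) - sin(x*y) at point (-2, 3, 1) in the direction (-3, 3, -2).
sqrt(22)*(4*E*cos(1) + 10 + 15*E*cos(6))*exp(-1)/22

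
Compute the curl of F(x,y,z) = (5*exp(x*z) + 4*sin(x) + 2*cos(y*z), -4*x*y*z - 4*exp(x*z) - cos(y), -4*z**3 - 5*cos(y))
(4*x*y + 4*x*exp(x*z) + 5*sin(y), 5*x*exp(x*z) - 2*y*sin(y*z), 2*z*(-2*y - 2*exp(x*z) + sin(y*z)))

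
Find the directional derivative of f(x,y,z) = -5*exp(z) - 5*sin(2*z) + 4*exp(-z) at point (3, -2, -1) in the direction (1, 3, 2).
-sqrt(14)*(10*cos(2) - sinh(1) + 9*cosh(1))/7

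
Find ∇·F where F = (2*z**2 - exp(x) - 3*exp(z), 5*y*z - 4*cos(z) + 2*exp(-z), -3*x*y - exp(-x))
5*z - exp(x)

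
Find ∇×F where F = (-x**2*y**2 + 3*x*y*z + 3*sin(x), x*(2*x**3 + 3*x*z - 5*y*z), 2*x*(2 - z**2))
(x*(-3*x + 5*y), 3*x*y + 2*z**2 - 4, 8*x**3 + 2*x**2*y + 3*x*z - 5*y*z)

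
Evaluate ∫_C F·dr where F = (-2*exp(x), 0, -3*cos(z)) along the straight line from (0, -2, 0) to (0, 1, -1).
3*sin(1)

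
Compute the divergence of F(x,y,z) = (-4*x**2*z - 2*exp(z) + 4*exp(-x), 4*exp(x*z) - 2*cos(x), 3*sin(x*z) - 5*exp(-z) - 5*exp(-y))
-8*x*z + 3*x*cos(x*z) + 5*exp(-z) - 4*exp(-x)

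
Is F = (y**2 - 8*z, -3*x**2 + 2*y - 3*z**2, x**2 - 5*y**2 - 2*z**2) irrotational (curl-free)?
No, ∇×F = (-10*y + 6*z, -2*x - 8, -6*x - 2*y)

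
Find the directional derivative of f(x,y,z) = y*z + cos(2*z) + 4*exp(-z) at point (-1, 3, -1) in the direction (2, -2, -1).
-2*sin(2)/3 - 1/3 + 4*E/3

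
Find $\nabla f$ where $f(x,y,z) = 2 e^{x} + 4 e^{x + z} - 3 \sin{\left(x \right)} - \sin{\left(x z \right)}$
(-z*cos(x*z) + 2*exp(x) + 4*exp(x + z) - 3*cos(x), 0, -x*cos(x*z) + 4*exp(x + z))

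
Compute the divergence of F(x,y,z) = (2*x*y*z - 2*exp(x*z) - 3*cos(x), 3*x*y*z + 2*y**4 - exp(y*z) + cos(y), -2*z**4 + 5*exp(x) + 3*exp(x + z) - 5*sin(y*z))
3*x*z + 8*y**3 + 2*y*z - 5*y*cos(y*z) - 8*z**3 - 2*z*exp(x*z) - z*exp(y*z) + 3*exp(x + z) + 3*sin(x) - sin(y)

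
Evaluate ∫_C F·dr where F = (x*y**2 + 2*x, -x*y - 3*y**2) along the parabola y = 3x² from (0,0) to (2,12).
-8716/5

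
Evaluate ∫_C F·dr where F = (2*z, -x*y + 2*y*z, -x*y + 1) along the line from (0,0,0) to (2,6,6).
114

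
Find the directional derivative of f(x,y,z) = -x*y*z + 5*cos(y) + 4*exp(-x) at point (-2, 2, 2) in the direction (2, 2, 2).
sqrt(3)*(-4*exp(2) - 5*sin(2) + 4)/3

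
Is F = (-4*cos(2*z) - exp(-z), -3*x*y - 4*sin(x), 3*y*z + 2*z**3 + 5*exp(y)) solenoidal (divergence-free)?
No, ∇·F = -3*x + 3*y + 6*z**2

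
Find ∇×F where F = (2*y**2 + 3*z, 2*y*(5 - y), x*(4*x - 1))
(0, 4 - 8*x, -4*y)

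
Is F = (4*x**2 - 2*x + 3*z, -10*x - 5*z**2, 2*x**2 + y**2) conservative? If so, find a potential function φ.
No, ∇×F = (2*y + 10*z, 3 - 4*x, -10) ≠ 0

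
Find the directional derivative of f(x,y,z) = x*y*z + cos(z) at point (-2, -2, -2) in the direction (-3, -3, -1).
-sqrt(19)*(sin(2) + 28)/19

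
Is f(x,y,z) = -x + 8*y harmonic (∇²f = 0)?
Yes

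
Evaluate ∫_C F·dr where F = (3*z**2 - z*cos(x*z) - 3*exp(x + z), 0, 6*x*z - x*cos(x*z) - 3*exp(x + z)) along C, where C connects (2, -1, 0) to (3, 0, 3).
-3*exp(6) - sin(9) + 3*exp(2) + 81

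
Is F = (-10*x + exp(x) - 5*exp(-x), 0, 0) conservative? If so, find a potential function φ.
Yes, F is conservative. φ = -5*x**2 + exp(x) + 5*exp(-x)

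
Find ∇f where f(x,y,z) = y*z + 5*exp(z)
(0, z, y + 5*exp(z))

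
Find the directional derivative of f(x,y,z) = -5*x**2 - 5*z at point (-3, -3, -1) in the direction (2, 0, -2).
35*sqrt(2)/2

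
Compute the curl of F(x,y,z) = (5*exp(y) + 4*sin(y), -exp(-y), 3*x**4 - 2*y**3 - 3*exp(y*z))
(-6*y**2 - 3*z*exp(y*z), -12*x**3, -5*exp(y) - 4*cos(y))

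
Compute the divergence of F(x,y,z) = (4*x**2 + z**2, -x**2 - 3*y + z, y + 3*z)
8*x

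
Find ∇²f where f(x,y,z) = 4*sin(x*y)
-4*(x**2 + y**2)*sin(x*y)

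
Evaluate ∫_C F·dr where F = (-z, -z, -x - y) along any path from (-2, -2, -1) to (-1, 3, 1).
2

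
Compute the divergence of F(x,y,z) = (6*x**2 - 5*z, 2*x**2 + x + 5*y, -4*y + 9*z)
12*x + 14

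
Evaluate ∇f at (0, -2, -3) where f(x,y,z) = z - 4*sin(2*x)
(-8, 0, 1)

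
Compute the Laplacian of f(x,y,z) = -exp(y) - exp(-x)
-exp(y) - exp(-x)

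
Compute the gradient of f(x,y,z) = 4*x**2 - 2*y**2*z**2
(8*x, -4*y*z**2, -4*y**2*z)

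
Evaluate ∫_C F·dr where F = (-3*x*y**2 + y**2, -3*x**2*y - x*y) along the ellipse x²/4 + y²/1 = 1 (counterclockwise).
0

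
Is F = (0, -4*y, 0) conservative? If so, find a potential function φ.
Yes, F is conservative. φ = -2*y**2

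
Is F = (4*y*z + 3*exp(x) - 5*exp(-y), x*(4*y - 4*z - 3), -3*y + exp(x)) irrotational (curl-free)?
No, ∇×F = (4*x - 3, 4*y - exp(x), 4*y - 8*z - 3 - 5*exp(-y))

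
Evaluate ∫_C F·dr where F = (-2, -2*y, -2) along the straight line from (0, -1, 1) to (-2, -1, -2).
10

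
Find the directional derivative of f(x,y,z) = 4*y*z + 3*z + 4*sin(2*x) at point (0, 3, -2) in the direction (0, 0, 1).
15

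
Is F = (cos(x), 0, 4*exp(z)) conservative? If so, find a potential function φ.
Yes, F is conservative. φ = 4*exp(z) + sin(x)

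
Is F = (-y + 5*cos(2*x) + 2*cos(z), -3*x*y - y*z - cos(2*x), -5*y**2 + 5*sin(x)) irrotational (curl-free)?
No, ∇×F = (-9*y, -2*sin(z) - 5*cos(x), -3*y + 2*sin(2*x) + 1)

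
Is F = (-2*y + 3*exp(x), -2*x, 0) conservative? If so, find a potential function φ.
Yes, F is conservative. φ = -2*x*y + 3*exp(x)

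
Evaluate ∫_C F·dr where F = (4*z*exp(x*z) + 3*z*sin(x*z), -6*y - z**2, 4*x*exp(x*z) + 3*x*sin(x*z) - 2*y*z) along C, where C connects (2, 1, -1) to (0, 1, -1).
3*cos(2) - 4*exp(-2) + 1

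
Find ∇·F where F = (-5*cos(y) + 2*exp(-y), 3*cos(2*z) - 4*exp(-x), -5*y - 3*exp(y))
0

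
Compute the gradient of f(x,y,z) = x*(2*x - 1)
(4*x - 1, 0, 0)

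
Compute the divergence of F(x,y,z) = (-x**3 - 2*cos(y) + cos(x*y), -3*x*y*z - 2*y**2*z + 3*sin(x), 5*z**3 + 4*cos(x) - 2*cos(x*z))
-3*x**2 - 3*x*z + 2*x*sin(x*z) - 4*y*z - y*sin(x*y) + 15*z**2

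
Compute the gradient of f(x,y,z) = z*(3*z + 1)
(0, 0, 6*z + 1)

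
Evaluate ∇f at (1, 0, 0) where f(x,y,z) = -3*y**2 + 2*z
(0, 0, 2)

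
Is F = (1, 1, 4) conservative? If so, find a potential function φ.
Yes, F is conservative. φ = x + y + 4*z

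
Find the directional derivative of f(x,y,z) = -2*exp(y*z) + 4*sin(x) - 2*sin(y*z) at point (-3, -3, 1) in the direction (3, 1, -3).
-4*sqrt(19)*(2*exp(3)*cos(3) + 5)*exp(-3)/19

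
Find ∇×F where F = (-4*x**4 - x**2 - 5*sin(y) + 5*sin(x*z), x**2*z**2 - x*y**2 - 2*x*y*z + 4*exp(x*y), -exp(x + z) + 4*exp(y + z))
(-2*x**2*z + 2*x*y + 4*exp(y + z), 5*x*cos(x*z) + exp(x + z), 2*x*z**2 - y**2 - 2*y*z + 4*y*exp(x*y) + 5*cos(y))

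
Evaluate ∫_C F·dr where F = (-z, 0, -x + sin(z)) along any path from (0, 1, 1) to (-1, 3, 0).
-1 + cos(1)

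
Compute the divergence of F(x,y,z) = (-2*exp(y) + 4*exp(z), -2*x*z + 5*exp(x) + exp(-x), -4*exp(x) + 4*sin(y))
0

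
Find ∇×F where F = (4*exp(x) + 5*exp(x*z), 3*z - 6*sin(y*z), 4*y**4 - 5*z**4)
(16*y**3 + 6*y*cos(y*z) - 3, 5*x*exp(x*z), 0)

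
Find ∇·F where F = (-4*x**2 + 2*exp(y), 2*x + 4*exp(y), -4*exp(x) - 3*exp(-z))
-8*x + 4*exp(y) + 3*exp(-z)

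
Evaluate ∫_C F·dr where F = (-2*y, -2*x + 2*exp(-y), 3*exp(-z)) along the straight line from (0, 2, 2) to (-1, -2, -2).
-10*sinh(2) - 4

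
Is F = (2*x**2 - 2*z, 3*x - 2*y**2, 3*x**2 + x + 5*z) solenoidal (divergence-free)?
No, ∇·F = 4*x - 4*y + 5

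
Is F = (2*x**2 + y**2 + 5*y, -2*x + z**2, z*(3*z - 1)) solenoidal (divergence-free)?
No, ∇·F = 4*x + 6*z - 1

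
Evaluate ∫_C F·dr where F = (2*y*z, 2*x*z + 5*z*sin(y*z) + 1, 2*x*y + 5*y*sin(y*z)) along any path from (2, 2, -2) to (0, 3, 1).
5*cos(4) - 5*cos(3) + 17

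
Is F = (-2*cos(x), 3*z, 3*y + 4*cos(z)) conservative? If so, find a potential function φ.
Yes, F is conservative. φ = 3*y*z - 2*sin(x) + 4*sin(z)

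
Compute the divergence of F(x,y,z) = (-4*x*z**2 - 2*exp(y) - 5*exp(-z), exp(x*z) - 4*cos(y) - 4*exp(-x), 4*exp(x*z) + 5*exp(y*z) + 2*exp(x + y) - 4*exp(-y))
4*x*exp(x*z) + 5*y*exp(y*z) - 4*z**2 + 4*sin(y)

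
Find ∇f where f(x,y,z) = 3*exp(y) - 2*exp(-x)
(2*exp(-x), 3*exp(y), 0)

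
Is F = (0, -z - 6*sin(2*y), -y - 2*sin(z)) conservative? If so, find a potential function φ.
Yes, F is conservative. φ = -y*z + 3*cos(2*y) + 2*cos(z)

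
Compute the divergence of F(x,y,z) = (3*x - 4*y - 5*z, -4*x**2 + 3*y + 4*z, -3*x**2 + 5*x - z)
5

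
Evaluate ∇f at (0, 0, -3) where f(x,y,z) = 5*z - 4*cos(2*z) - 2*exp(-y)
(0, 2, 5 - 8*sin(6))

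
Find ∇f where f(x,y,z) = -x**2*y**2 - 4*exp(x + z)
(-2*x*y**2 - 4*exp(x + z), -2*x**2*y, -4*exp(x + z))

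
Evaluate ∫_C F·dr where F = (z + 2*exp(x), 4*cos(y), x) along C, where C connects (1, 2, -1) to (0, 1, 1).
-2*E - 4*sin(2) + 3 + 4*sin(1)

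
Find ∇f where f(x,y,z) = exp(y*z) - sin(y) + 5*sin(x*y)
(5*y*cos(x*y), 5*x*cos(x*y) + z*exp(y*z) - cos(y), y*exp(y*z))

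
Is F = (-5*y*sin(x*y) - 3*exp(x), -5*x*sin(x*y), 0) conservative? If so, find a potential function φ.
Yes, F is conservative. φ = -3*exp(x) + 5*cos(x*y)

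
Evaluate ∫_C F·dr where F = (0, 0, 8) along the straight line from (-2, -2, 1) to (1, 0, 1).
0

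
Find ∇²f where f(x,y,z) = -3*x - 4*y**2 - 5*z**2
-18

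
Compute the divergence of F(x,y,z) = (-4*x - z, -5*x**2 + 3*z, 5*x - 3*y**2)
-4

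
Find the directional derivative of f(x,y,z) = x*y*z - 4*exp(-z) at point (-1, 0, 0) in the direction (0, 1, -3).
-6*sqrt(10)/5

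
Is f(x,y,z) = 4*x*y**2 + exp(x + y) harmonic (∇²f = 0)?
No, ∇²f = 8*x + 2*exp(x + y)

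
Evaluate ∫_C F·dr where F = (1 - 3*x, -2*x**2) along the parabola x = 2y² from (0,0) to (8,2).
-696/5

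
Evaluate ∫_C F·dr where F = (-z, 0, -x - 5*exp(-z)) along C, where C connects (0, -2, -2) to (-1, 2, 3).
-5*exp(2) + 5*exp(-3) + 3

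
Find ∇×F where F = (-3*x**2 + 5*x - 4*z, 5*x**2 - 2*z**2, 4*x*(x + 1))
(4*z, -8*x - 8, 10*x)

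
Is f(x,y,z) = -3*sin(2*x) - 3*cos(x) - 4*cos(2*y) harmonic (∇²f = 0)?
No, ∇²f = 12*sin(2*x) + 3*cos(x) + 16*cos(2*y)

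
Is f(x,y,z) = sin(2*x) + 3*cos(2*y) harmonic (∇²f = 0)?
No, ∇²f = -4*sin(2*x) - 12*cos(2*y)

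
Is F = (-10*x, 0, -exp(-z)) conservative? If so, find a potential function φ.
Yes, F is conservative. φ = -5*x**2 + exp(-z)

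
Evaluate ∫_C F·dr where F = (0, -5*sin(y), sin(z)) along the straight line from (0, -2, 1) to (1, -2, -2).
-cos(2) + cos(1)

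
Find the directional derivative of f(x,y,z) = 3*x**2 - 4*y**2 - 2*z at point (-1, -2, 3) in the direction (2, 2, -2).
4*sqrt(3)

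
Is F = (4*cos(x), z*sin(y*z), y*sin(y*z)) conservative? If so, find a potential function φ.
Yes, F is conservative. φ = 4*sin(x) - cos(y*z)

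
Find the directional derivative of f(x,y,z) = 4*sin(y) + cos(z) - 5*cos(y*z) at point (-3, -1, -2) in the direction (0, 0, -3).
4*sin(2)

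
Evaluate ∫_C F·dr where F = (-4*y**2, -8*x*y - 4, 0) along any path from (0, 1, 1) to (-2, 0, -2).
4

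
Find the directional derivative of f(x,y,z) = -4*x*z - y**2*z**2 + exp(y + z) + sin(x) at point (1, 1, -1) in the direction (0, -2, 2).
0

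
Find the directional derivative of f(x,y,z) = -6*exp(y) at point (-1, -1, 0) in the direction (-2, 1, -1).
-sqrt(6)*exp(-1)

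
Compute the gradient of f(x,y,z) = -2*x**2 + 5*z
(-4*x, 0, 5)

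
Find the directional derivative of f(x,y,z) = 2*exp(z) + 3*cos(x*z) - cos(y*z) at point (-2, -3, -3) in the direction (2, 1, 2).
10*sin(6) - 3*sin(9) + 4*exp(-3)/3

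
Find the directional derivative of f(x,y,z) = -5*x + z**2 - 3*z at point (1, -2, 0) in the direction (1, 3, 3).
-14*sqrt(19)/19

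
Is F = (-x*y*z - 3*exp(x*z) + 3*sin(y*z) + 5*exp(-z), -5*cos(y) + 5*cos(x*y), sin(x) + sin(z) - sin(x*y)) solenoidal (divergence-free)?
No, ∇·F = -5*x*sin(x*y) - y*z - 3*z*exp(x*z) + 5*sin(y) + cos(z)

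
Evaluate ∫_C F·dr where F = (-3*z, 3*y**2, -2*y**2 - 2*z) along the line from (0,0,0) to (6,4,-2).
298/3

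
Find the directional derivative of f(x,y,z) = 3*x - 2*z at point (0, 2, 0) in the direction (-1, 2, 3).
-9*sqrt(14)/14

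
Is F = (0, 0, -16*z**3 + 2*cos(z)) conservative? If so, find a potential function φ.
Yes, F is conservative. φ = -4*z**4 + 2*sin(z)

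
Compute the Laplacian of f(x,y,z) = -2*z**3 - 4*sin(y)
-12*z + 4*sin(y)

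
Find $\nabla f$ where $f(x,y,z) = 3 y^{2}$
(0, 6*y, 0)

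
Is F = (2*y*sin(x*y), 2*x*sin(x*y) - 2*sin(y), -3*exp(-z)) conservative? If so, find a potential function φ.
Yes, F is conservative. φ = 2*cos(y) - 2*cos(x*y) + 3*exp(-z)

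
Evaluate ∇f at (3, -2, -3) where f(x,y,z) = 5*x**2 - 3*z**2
(30, 0, 18)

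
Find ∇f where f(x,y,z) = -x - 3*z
(-1, 0, -3)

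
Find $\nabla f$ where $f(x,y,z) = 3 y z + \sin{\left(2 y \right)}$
(0, 3*z + 2*cos(2*y), 3*y)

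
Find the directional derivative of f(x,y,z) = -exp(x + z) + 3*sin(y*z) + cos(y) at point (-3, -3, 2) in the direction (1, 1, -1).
sqrt(3)*(sin(3) + 15*cos(6))/3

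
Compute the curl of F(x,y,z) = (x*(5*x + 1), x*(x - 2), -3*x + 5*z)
(0, 3, 2*x - 2)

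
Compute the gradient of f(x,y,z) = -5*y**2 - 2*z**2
(0, -10*y, -4*z)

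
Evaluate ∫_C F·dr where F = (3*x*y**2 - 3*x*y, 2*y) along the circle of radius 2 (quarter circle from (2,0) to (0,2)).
0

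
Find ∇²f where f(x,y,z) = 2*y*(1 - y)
-4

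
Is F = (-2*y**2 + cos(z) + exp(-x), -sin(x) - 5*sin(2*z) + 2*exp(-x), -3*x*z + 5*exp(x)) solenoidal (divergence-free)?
No, ∇·F = -3*x - exp(-x)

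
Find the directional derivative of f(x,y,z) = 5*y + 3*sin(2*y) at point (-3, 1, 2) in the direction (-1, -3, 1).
-3*sqrt(11)*(6*cos(2) + 5)/11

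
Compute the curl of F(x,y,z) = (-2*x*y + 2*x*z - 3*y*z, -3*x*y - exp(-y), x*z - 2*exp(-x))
(0, 2*x - 3*y - z - 2*exp(-x), 2*x - 3*y + 3*z)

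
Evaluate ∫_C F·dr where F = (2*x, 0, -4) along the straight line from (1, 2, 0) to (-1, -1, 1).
-4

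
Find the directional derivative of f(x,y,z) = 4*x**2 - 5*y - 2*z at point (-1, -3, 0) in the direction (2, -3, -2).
3*sqrt(17)/17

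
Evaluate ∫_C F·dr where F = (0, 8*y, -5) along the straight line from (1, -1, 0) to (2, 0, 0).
-4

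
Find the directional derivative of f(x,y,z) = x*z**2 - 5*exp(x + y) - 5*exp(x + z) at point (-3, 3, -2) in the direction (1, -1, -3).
2*sqrt(11)*(5 - 16*exp(5))*exp(-5)/11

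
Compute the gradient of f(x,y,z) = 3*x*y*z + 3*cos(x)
(3*y*z - 3*sin(x), 3*x*z, 3*x*y)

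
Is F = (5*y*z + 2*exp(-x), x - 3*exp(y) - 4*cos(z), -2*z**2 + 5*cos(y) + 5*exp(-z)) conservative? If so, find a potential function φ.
No, ∇×F = (-5*sin(y) - 4*sin(z), 5*y, 1 - 5*z) ≠ 0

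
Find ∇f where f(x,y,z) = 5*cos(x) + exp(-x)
(-5*sin(x) - exp(-x), 0, 0)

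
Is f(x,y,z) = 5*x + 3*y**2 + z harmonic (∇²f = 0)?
No, ∇²f = 6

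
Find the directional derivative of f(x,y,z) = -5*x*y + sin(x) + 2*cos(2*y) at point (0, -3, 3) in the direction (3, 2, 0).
8*sqrt(13)*(sin(6) + 6)/13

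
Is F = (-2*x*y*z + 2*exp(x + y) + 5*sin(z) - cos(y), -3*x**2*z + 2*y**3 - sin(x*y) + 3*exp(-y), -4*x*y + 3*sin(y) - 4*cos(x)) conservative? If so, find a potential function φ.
No, ∇×F = (3*x**2 - 4*x + 3*cos(y), -2*x*y + 4*y - 4*sin(x) + 5*cos(z), -4*x*z - y*cos(x*y) - 2*exp(x + y) - sin(y)) ≠ 0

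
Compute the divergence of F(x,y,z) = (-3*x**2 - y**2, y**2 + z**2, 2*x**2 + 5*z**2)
-6*x + 2*y + 10*z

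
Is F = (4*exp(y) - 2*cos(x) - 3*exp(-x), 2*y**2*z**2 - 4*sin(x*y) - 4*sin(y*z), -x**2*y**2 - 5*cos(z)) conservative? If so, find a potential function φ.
No, ∇×F = (2*y*(-x**2 - 2*y*z + 2*cos(y*z)), 2*x*y**2, -4*y*cos(x*y) - 4*exp(y)) ≠ 0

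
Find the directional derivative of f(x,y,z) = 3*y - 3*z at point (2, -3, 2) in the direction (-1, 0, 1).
-3*sqrt(2)/2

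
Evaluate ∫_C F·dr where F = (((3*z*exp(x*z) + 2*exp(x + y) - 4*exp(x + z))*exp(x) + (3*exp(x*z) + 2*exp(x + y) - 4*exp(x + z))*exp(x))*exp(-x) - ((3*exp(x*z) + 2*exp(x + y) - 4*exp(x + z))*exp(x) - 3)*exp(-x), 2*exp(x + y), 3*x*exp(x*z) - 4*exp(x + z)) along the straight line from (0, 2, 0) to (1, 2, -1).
-2*(1 - E)*exp(2)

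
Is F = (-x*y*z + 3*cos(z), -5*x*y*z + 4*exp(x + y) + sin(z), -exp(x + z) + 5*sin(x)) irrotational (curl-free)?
No, ∇×F = (5*x*y - cos(z), -x*y + exp(x + z) - 3*sin(z) - 5*cos(x), x*z - 5*y*z + 4*exp(x + y))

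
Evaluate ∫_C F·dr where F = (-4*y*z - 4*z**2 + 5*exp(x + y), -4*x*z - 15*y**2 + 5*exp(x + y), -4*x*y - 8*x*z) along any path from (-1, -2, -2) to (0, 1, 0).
-77 - 5*exp(-3) + 5*E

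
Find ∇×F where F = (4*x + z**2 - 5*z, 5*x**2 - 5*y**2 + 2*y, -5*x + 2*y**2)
(4*y, 2*z, 10*x)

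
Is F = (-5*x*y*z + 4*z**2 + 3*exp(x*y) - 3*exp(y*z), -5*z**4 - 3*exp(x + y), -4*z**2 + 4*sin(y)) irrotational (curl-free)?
No, ∇×F = (20*z**3 + 4*cos(y), -5*x*y - 3*y*exp(y*z) + 8*z, 5*x*z - 3*x*exp(x*y) + 3*z*exp(y*z) - 3*exp(x + y))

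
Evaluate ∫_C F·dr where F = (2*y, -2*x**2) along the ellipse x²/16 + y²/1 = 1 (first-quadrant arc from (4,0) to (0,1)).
-64/3 - 2*pi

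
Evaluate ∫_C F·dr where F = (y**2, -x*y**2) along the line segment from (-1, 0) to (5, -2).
52/3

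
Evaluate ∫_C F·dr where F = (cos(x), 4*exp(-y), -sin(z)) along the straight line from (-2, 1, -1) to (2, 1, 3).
cos(3) - cos(1) + 2*sin(2)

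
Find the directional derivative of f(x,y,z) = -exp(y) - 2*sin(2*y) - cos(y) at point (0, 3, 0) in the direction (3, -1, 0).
sqrt(10)*(-sin(3) + 4*cos(6) + exp(3))/10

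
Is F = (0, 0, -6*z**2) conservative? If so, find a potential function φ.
Yes, F is conservative. φ = -2*z**3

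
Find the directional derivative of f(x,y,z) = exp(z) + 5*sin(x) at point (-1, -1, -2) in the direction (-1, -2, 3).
sqrt(14)*(-5*exp(2)*cos(1) + 3)*exp(-2)/14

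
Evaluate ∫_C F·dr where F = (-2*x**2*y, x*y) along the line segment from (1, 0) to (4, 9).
-135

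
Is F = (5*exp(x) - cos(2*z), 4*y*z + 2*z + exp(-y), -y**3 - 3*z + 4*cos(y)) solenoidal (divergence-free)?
No, ∇·F = 4*z + 5*exp(x) - 3 - exp(-y)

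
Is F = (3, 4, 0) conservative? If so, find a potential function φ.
Yes, F is conservative. φ = 3*x + 4*y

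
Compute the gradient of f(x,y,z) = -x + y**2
(-1, 2*y, 0)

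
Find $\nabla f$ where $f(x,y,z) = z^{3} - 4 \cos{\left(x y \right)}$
(4*y*sin(x*y), 4*x*sin(x*y), 3*z**2)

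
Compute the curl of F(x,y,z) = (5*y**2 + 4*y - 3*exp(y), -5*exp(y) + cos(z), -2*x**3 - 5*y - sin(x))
(sin(z) - 5, 6*x**2 + cos(x), -10*y + 3*exp(y) - 4)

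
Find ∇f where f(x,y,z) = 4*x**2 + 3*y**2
(8*x, 6*y, 0)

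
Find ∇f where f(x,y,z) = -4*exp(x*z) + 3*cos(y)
(-4*z*exp(x*z), -3*sin(y), -4*x*exp(x*z))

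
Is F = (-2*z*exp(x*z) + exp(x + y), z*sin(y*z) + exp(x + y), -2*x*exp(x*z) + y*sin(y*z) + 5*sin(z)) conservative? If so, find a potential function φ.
Yes, F is conservative. φ = -2*exp(x*z) + exp(x + y) - 5*cos(z) - cos(y*z)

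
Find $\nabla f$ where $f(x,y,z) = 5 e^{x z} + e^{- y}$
(5*z*exp(x*z), -exp(-y), 5*x*exp(x*z))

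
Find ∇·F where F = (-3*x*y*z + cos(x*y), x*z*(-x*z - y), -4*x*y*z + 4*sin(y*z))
-4*x*y - x*z - 3*y*z - y*sin(x*y) + 4*y*cos(y*z)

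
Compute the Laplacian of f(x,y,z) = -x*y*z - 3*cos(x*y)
3*(x**2 + y**2)*cos(x*y)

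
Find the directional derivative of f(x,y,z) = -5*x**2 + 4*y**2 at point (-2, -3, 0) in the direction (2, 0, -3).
40*sqrt(13)/13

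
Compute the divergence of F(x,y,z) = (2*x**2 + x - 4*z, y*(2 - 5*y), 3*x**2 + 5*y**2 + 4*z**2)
4*x - 10*y + 8*z + 3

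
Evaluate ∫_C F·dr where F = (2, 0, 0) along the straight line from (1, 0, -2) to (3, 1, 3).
4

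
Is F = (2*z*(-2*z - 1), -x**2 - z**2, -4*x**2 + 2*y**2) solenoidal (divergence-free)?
Yes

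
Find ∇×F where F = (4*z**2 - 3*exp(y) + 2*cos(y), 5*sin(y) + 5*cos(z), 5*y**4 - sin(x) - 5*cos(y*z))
(20*y**3 + 5*z*sin(y*z) + 5*sin(z), 8*z + cos(x), 3*exp(y) + 2*sin(y))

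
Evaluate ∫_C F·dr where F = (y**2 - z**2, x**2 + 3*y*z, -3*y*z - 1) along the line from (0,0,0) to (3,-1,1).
-2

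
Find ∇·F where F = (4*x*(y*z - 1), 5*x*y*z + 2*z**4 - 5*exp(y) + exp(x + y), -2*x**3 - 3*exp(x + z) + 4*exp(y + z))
5*x*z + 4*y*z - 5*exp(y) + exp(x + y) - 3*exp(x + z) + 4*exp(y + z) - 4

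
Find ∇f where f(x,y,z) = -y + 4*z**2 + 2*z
(0, -1, 8*z + 2)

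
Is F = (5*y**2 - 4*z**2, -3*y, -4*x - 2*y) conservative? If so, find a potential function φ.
No, ∇×F = (-2, 4 - 8*z, -10*y) ≠ 0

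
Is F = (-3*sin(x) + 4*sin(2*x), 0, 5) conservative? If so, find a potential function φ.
Yes, F is conservative. φ = 5*z + 3*cos(x) - 2*cos(2*x)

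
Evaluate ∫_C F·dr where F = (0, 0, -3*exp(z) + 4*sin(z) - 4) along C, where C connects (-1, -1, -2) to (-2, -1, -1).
-4 - 4*cos(1) + 4*cos(2) - 3*exp(-1) + 3*exp(-2)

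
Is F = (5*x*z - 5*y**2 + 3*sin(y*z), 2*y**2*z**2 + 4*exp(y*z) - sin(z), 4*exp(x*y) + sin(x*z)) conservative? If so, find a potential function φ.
No, ∇×F = (4*x*exp(x*y) - 4*y**2*z - 4*y*exp(y*z) + cos(z), 5*x - 4*y*exp(x*y) + 3*y*cos(y*z) - z*cos(x*z), 10*y - 3*z*cos(y*z)) ≠ 0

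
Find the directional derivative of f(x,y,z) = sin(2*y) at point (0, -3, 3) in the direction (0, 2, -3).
4*sqrt(13)*cos(6)/13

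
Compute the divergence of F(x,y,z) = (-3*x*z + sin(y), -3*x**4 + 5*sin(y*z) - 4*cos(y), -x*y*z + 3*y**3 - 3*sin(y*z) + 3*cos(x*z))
-x*y - 3*x*sin(x*z) - 3*y*cos(y*z) + 5*z*cos(y*z) - 3*z + 4*sin(y)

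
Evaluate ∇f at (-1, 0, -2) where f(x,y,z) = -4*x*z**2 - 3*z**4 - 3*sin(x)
(-16 - 3*cos(1), 0, 80)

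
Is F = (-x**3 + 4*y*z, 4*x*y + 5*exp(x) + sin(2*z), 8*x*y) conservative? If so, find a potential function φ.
No, ∇×F = (8*x - 2*cos(2*z), -4*y, 4*y - 4*z + 5*exp(x)) ≠ 0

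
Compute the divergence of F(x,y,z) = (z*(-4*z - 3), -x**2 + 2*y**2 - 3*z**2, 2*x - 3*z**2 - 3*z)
4*y - 6*z - 3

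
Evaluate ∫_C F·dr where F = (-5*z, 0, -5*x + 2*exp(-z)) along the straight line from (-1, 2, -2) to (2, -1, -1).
-2*E + 2*exp(2) + 20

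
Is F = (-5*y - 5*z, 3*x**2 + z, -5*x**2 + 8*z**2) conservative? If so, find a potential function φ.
No, ∇×F = (-1, 10*x - 5, 6*x + 5) ≠ 0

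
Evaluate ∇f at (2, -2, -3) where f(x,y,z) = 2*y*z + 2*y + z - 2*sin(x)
(-2*cos(2), -4, -3)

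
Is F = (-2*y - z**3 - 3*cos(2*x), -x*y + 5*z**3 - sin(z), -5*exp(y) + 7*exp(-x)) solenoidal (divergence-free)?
No, ∇·F = -x + 6*sin(2*x)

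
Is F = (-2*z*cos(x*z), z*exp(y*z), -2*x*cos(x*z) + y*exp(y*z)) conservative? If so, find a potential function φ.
Yes, F is conservative. φ = exp(y*z) - 2*sin(x*z)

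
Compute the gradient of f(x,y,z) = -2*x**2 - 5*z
(-4*x, 0, -5)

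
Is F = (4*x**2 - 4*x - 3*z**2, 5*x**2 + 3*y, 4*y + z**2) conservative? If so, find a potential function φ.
No, ∇×F = (4, -6*z, 10*x) ≠ 0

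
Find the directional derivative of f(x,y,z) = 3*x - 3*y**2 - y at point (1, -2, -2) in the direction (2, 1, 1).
17*sqrt(6)/6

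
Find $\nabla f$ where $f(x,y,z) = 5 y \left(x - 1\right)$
(5*y, 5*x - 5, 0)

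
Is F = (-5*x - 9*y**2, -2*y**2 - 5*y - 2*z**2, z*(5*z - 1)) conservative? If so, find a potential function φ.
No, ∇×F = (4*z, 0, 18*y) ≠ 0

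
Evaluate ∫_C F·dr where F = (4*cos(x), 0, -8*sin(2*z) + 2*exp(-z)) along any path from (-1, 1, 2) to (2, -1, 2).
4*sin(1) + 4*sin(2)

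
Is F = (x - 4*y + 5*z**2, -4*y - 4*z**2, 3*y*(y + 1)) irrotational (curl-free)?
No, ∇×F = (6*y + 8*z + 3, 10*z, 4)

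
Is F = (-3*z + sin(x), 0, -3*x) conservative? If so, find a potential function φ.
Yes, F is conservative. φ = -3*x*z - cos(x)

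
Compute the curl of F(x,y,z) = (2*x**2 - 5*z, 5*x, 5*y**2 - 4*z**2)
(10*y, -5, 5)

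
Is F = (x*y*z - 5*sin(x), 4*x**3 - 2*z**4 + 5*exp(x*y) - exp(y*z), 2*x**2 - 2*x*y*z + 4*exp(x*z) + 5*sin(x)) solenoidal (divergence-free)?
No, ∇·F = -2*x*y + 5*x*exp(x*y) + 4*x*exp(x*z) + y*z - z*exp(y*z) - 5*cos(x)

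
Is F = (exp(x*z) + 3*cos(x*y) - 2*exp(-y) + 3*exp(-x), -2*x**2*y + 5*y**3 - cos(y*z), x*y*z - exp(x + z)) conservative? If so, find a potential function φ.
No, ∇×F = (x*z - y*sin(y*z), x*exp(x*z) - y*z + exp(x + z), -4*x*y + 3*x*sin(x*y) - 2*exp(-y)) ≠ 0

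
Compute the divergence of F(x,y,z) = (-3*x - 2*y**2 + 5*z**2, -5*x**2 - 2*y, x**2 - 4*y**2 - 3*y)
-5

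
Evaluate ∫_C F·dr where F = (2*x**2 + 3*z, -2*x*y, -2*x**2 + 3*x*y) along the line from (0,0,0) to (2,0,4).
20/3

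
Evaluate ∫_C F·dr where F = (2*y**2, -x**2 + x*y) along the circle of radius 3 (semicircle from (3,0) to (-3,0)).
-54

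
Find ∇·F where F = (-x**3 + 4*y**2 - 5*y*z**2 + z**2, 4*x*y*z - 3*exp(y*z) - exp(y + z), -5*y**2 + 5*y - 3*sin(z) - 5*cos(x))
-3*x**2 + 4*x*z - 3*z*exp(y*z) - exp(y + z) - 3*cos(z)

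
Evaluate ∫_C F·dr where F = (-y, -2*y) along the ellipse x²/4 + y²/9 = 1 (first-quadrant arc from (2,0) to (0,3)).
-9 + 3*pi/2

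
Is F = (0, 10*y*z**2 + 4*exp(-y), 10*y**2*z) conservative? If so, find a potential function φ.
Yes, F is conservative. φ = 5*y**2*z**2 - 4*exp(-y)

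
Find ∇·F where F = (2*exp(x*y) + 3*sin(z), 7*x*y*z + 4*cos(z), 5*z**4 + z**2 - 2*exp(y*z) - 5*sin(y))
7*x*z + 2*y*exp(x*y) - 2*y*exp(y*z) + 20*z**3 + 2*z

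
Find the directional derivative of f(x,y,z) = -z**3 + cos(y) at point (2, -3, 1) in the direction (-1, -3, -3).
3*sqrt(19)*(3 - sin(3))/19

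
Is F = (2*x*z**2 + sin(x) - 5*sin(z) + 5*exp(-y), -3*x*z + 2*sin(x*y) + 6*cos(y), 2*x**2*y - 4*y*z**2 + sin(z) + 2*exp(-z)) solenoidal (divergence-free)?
No, ∇·F = 2*x*cos(x*y) - 8*y*z + 2*z**2 - 6*sin(y) + cos(x) + cos(z) - 2*exp(-z)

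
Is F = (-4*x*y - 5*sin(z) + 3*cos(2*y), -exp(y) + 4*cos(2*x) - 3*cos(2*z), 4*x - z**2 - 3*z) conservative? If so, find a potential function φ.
No, ∇×F = (-6*sin(2*z), -5*cos(z) - 4, 4*x - 8*sin(2*x) + 6*sin(2*y)) ≠ 0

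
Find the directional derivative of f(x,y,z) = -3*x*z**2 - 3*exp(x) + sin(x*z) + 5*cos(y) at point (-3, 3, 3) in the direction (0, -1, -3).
sqrt(10)*(-162 + 9*cos(9) + 5*sin(3))/10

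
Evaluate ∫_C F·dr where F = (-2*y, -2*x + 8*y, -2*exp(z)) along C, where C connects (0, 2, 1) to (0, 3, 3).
-2*exp(3) + 2*E + 20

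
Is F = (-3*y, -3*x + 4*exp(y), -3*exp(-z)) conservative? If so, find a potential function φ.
Yes, F is conservative. φ = -3*x*y + 4*exp(y) + 3*exp(-z)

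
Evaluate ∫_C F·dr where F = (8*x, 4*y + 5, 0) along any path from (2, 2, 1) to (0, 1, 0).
-27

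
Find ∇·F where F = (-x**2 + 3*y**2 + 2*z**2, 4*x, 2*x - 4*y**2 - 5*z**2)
-2*x - 10*z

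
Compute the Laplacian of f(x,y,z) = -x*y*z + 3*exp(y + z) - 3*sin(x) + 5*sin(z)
6*exp(y + z) + 3*sin(x) - 5*sin(z)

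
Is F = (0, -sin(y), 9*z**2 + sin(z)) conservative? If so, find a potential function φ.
Yes, F is conservative. φ = 3*z**3 + cos(y) - cos(z)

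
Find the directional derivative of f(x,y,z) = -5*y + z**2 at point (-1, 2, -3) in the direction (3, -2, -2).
22*sqrt(17)/17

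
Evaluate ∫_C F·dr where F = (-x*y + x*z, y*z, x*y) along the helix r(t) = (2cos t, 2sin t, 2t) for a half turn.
0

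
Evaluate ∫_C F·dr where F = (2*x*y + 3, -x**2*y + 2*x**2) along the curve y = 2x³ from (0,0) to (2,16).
-1378/5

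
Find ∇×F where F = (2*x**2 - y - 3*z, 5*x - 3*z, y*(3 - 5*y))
(6 - 10*y, -3, 6)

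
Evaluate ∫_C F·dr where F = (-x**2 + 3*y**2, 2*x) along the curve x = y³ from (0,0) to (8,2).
-1576/15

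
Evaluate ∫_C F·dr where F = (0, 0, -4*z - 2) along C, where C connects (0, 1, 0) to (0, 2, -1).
0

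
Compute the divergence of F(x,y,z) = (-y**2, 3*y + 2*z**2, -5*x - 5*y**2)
3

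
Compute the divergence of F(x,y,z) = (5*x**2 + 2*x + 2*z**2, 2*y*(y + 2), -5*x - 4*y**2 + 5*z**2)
10*x + 4*y + 10*z + 6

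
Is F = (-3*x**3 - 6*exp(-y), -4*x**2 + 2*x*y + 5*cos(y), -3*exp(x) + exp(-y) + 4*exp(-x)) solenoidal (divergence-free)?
No, ∇·F = -9*x**2 + 2*x - 5*sin(y)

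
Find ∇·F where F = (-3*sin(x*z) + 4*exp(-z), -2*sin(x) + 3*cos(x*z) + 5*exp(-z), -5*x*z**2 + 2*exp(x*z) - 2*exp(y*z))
-10*x*z + 2*x*exp(x*z) - 2*y*exp(y*z) - 3*z*cos(x*z)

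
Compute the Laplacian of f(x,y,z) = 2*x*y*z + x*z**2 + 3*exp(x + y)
2*x + 6*exp(x + y)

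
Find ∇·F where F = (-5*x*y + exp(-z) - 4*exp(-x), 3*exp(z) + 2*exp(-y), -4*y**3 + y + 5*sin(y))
-5*y - 2*exp(-y) + 4*exp(-x)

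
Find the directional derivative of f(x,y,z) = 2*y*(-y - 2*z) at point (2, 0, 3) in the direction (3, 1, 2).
-6*sqrt(14)/7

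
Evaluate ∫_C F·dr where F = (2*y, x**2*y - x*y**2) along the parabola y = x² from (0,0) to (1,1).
5/7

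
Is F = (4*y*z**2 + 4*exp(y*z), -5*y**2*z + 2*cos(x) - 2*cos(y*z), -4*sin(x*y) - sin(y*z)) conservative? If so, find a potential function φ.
No, ∇×F = (-4*x*cos(x*y) + 5*y**2 - 2*y*sin(y*z) - z*cos(y*z), 4*y*(2*z + exp(y*z) + cos(x*y)), -4*z**2 - 4*z*exp(y*z) - 2*sin(x)) ≠ 0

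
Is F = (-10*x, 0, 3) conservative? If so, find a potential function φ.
Yes, F is conservative. φ = -5*x**2 + 3*z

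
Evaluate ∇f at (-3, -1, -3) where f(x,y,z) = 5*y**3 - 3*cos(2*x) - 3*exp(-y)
(-6*sin(6), 3*E + 15, 0)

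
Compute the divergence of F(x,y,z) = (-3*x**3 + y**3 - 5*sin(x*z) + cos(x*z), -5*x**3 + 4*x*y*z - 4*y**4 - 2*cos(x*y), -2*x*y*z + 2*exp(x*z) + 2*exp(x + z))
-9*x**2 - 2*x*y + 4*x*z + 2*x*exp(x*z) + 2*x*sin(x*y) - 16*y**3 - z*sin(x*z) - 5*z*cos(x*z) + 2*exp(x + z)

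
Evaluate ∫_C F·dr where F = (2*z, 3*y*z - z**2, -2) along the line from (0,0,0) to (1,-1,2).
4/3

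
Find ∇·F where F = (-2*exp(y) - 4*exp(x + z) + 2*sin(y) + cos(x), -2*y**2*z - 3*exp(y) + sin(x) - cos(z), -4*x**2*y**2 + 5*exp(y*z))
-4*y*z + 5*y*exp(y*z) - 3*exp(y) - 4*exp(x + z) - sin(x)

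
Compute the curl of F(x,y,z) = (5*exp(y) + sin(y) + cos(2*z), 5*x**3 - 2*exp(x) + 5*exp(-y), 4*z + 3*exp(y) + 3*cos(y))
(3*exp(y) - 3*sin(y), -2*sin(2*z), 15*x**2 - 2*exp(x) - 5*exp(y) - cos(y))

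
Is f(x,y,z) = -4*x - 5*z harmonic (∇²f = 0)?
Yes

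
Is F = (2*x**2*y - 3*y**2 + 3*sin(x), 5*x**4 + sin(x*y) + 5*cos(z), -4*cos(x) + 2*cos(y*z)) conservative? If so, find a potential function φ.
No, ∇×F = (-2*z*sin(y*z) + 5*sin(z), -4*sin(x), 20*x**3 - 2*x**2 + y*cos(x*y) + 6*y) ≠ 0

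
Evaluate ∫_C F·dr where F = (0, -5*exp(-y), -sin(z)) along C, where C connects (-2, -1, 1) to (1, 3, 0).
-5*E - cos(1) + 5*exp(-3) + 1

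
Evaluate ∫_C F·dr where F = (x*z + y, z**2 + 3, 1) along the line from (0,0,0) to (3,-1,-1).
-53/6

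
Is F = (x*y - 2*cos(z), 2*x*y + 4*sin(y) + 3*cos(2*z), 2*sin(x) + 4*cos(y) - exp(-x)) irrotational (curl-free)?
No, ∇×F = (-4*sin(y) + 6*sin(2*z), 2*sin(z) - 2*cos(x) - exp(-x), -x + 2*y)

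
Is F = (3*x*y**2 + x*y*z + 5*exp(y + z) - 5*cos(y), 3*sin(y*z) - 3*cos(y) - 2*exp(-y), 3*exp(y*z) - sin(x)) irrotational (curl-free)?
No, ∇×F = (-3*y*cos(y*z) + 3*z*exp(y*z), x*y + 5*exp(y + z) + cos(x), -6*x*y - x*z - 5*exp(y + z) - 5*sin(y))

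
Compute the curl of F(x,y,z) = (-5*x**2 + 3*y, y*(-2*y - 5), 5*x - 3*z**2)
(0, -5, -3)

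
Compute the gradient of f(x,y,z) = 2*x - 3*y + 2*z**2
(2, -3, 4*z)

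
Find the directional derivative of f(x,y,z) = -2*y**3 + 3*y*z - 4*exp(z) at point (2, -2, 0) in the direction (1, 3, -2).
-26*sqrt(14)/7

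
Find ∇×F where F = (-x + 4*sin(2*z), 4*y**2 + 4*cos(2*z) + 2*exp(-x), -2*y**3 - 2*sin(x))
(-6*y**2 + 8*sin(2*z), 2*cos(x) + 8*cos(2*z), -2*exp(-x))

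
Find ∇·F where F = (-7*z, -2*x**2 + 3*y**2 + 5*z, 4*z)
6*y + 4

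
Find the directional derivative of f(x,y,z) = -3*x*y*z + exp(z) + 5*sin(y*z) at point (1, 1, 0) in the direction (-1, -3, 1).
3*sqrt(11)/11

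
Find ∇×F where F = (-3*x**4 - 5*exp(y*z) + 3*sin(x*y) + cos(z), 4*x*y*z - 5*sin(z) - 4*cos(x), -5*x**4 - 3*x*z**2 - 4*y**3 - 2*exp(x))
(-4*x*y - 12*y**2 + 5*cos(z), 20*x**3 - 5*y*exp(y*z) + 3*z**2 + 2*exp(x) - sin(z), -3*x*cos(x*y) + 4*y*z + 5*z*exp(y*z) + 4*sin(x))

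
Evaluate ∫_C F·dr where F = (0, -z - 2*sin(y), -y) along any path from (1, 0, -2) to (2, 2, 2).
-6 + 2*cos(2)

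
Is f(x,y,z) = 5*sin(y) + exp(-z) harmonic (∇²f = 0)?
No, ∇²f = -5*sin(y) + exp(-z)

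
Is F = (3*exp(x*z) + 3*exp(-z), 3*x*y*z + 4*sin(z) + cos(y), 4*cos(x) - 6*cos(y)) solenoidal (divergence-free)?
No, ∇·F = 3*x*z + 3*z*exp(x*z) - sin(y)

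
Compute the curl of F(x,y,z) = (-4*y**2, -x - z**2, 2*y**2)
(4*y + 2*z, 0, 8*y - 1)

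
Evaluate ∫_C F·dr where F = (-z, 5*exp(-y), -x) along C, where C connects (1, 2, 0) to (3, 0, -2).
5*exp(-2) + 1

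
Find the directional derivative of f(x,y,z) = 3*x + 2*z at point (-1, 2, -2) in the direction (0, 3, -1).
-sqrt(10)/5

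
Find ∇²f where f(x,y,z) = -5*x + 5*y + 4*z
0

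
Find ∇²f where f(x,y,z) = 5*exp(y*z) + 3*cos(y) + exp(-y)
5*y**2*exp(y*z) + 5*z**2*exp(y*z) - 3*cos(y) + exp(-y)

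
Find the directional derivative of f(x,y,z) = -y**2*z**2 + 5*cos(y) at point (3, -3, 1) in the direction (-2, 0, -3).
54*sqrt(13)/13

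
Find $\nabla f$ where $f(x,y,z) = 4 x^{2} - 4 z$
(8*x, 0, -4)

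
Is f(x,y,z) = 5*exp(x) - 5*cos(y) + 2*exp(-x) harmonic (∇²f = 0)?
No, ∇²f = 5*exp(x) + 5*cos(y) + 2*exp(-x)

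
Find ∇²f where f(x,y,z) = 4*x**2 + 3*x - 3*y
8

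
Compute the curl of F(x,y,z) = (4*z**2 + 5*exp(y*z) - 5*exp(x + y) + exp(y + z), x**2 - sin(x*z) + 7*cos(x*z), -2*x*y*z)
(x*(-2*z + 7*sin(x*z) + cos(x*z)), 2*y*z + 5*y*exp(y*z) + 8*z + exp(y + z), 2*x - 5*z*exp(y*z) - 7*z*sin(x*z) - z*cos(x*z) + 5*exp(x + y) - exp(y + z))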